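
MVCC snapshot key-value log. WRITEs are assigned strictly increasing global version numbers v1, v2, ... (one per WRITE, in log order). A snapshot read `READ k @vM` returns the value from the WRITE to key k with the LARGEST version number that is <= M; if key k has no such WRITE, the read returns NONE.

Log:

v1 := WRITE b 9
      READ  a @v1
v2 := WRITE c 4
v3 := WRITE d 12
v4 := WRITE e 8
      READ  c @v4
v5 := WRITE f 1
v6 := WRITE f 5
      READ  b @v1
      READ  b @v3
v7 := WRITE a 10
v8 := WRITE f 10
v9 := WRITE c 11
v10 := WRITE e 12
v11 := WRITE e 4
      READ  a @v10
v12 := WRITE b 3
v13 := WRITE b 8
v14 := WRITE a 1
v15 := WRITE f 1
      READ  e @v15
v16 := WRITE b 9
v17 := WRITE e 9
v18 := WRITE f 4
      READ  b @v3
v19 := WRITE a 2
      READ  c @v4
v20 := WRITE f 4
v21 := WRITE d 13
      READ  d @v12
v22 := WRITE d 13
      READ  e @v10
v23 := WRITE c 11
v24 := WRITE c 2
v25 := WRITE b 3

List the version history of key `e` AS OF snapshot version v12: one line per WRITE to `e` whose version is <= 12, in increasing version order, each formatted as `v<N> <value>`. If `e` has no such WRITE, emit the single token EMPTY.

Answer: v4 8
v10 12
v11 4

Derivation:
Scan writes for key=e with version <= 12:
  v1 WRITE b 9 -> skip
  v2 WRITE c 4 -> skip
  v3 WRITE d 12 -> skip
  v4 WRITE e 8 -> keep
  v5 WRITE f 1 -> skip
  v6 WRITE f 5 -> skip
  v7 WRITE a 10 -> skip
  v8 WRITE f 10 -> skip
  v9 WRITE c 11 -> skip
  v10 WRITE e 12 -> keep
  v11 WRITE e 4 -> keep
  v12 WRITE b 3 -> skip
  v13 WRITE b 8 -> skip
  v14 WRITE a 1 -> skip
  v15 WRITE f 1 -> skip
  v16 WRITE b 9 -> skip
  v17 WRITE e 9 -> drop (> snap)
  v18 WRITE f 4 -> skip
  v19 WRITE a 2 -> skip
  v20 WRITE f 4 -> skip
  v21 WRITE d 13 -> skip
  v22 WRITE d 13 -> skip
  v23 WRITE c 11 -> skip
  v24 WRITE c 2 -> skip
  v25 WRITE b 3 -> skip
Collected: [(4, 8), (10, 12), (11, 4)]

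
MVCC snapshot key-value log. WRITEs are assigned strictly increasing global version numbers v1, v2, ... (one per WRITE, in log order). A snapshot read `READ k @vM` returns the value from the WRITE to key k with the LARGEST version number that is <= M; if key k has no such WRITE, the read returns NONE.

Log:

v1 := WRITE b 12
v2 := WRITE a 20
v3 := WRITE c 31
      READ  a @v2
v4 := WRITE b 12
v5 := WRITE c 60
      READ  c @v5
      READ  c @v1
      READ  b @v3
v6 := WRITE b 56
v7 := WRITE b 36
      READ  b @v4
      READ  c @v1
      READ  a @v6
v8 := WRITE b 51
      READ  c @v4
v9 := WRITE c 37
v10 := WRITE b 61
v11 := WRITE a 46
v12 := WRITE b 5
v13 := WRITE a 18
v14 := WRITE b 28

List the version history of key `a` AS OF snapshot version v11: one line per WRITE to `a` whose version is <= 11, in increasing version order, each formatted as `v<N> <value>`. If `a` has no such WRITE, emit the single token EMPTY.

Answer: v2 20
v11 46

Derivation:
Scan writes for key=a with version <= 11:
  v1 WRITE b 12 -> skip
  v2 WRITE a 20 -> keep
  v3 WRITE c 31 -> skip
  v4 WRITE b 12 -> skip
  v5 WRITE c 60 -> skip
  v6 WRITE b 56 -> skip
  v7 WRITE b 36 -> skip
  v8 WRITE b 51 -> skip
  v9 WRITE c 37 -> skip
  v10 WRITE b 61 -> skip
  v11 WRITE a 46 -> keep
  v12 WRITE b 5 -> skip
  v13 WRITE a 18 -> drop (> snap)
  v14 WRITE b 28 -> skip
Collected: [(2, 20), (11, 46)]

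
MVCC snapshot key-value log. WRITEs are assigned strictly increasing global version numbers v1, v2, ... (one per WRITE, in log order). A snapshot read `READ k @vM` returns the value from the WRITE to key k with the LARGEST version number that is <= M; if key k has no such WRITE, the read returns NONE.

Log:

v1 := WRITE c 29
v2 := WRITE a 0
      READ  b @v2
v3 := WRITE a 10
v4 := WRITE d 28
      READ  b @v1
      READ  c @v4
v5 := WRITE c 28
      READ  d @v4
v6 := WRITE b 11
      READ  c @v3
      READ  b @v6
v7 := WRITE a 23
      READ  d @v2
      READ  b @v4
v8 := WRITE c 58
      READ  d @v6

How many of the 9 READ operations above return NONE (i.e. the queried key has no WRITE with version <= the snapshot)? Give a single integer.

Answer: 4

Derivation:
v1: WRITE c=29  (c history now [(1, 29)])
v2: WRITE a=0  (a history now [(2, 0)])
READ b @v2: history=[] -> no version <= 2 -> NONE
v3: WRITE a=10  (a history now [(2, 0), (3, 10)])
v4: WRITE d=28  (d history now [(4, 28)])
READ b @v1: history=[] -> no version <= 1 -> NONE
READ c @v4: history=[(1, 29)] -> pick v1 -> 29
v5: WRITE c=28  (c history now [(1, 29), (5, 28)])
READ d @v4: history=[(4, 28)] -> pick v4 -> 28
v6: WRITE b=11  (b history now [(6, 11)])
READ c @v3: history=[(1, 29), (5, 28)] -> pick v1 -> 29
READ b @v6: history=[(6, 11)] -> pick v6 -> 11
v7: WRITE a=23  (a history now [(2, 0), (3, 10), (7, 23)])
READ d @v2: history=[(4, 28)] -> no version <= 2 -> NONE
READ b @v4: history=[(6, 11)] -> no version <= 4 -> NONE
v8: WRITE c=58  (c history now [(1, 29), (5, 28), (8, 58)])
READ d @v6: history=[(4, 28)] -> pick v4 -> 28
Read results in order: ['NONE', 'NONE', '29', '28', '29', '11', 'NONE', 'NONE', '28']
NONE count = 4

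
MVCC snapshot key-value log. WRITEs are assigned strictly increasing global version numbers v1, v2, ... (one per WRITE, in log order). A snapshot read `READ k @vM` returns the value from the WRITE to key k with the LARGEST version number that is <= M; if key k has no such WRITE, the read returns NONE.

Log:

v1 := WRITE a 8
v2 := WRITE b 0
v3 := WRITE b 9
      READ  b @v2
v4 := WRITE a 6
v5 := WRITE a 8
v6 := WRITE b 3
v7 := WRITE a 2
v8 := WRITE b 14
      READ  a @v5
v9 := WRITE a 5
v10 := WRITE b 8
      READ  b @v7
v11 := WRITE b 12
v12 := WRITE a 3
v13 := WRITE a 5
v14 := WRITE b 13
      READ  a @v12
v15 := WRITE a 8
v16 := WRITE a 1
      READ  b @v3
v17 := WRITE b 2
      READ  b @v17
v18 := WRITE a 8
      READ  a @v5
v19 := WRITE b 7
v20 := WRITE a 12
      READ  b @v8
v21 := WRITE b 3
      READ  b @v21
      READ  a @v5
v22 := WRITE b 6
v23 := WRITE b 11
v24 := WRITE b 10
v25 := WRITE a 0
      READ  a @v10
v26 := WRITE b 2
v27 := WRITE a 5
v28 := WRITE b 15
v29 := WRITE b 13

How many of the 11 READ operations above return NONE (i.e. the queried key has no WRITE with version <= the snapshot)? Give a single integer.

v1: WRITE a=8  (a history now [(1, 8)])
v2: WRITE b=0  (b history now [(2, 0)])
v3: WRITE b=9  (b history now [(2, 0), (3, 9)])
READ b @v2: history=[(2, 0), (3, 9)] -> pick v2 -> 0
v4: WRITE a=6  (a history now [(1, 8), (4, 6)])
v5: WRITE a=8  (a history now [(1, 8), (4, 6), (5, 8)])
v6: WRITE b=3  (b history now [(2, 0), (3, 9), (6, 3)])
v7: WRITE a=2  (a history now [(1, 8), (4, 6), (5, 8), (7, 2)])
v8: WRITE b=14  (b history now [(2, 0), (3, 9), (6, 3), (8, 14)])
READ a @v5: history=[(1, 8), (4, 6), (5, 8), (7, 2)] -> pick v5 -> 8
v9: WRITE a=5  (a history now [(1, 8), (4, 6), (5, 8), (7, 2), (9, 5)])
v10: WRITE b=8  (b history now [(2, 0), (3, 9), (6, 3), (8, 14), (10, 8)])
READ b @v7: history=[(2, 0), (3, 9), (6, 3), (8, 14), (10, 8)] -> pick v6 -> 3
v11: WRITE b=12  (b history now [(2, 0), (3, 9), (6, 3), (8, 14), (10, 8), (11, 12)])
v12: WRITE a=3  (a history now [(1, 8), (4, 6), (5, 8), (7, 2), (9, 5), (12, 3)])
v13: WRITE a=5  (a history now [(1, 8), (4, 6), (5, 8), (7, 2), (9, 5), (12, 3), (13, 5)])
v14: WRITE b=13  (b history now [(2, 0), (3, 9), (6, 3), (8, 14), (10, 8), (11, 12), (14, 13)])
READ a @v12: history=[(1, 8), (4, 6), (5, 8), (7, 2), (9, 5), (12, 3), (13, 5)] -> pick v12 -> 3
v15: WRITE a=8  (a history now [(1, 8), (4, 6), (5, 8), (7, 2), (9, 5), (12, 3), (13, 5), (15, 8)])
v16: WRITE a=1  (a history now [(1, 8), (4, 6), (5, 8), (7, 2), (9, 5), (12, 3), (13, 5), (15, 8), (16, 1)])
READ b @v3: history=[(2, 0), (3, 9), (6, 3), (8, 14), (10, 8), (11, 12), (14, 13)] -> pick v3 -> 9
v17: WRITE b=2  (b history now [(2, 0), (3, 9), (6, 3), (8, 14), (10, 8), (11, 12), (14, 13), (17, 2)])
READ b @v17: history=[(2, 0), (3, 9), (6, 3), (8, 14), (10, 8), (11, 12), (14, 13), (17, 2)] -> pick v17 -> 2
v18: WRITE a=8  (a history now [(1, 8), (4, 6), (5, 8), (7, 2), (9, 5), (12, 3), (13, 5), (15, 8), (16, 1), (18, 8)])
READ a @v5: history=[(1, 8), (4, 6), (5, 8), (7, 2), (9, 5), (12, 3), (13, 5), (15, 8), (16, 1), (18, 8)] -> pick v5 -> 8
v19: WRITE b=7  (b history now [(2, 0), (3, 9), (6, 3), (8, 14), (10, 8), (11, 12), (14, 13), (17, 2), (19, 7)])
v20: WRITE a=12  (a history now [(1, 8), (4, 6), (5, 8), (7, 2), (9, 5), (12, 3), (13, 5), (15, 8), (16, 1), (18, 8), (20, 12)])
READ b @v8: history=[(2, 0), (3, 9), (6, 3), (8, 14), (10, 8), (11, 12), (14, 13), (17, 2), (19, 7)] -> pick v8 -> 14
v21: WRITE b=3  (b history now [(2, 0), (3, 9), (6, 3), (8, 14), (10, 8), (11, 12), (14, 13), (17, 2), (19, 7), (21, 3)])
READ b @v21: history=[(2, 0), (3, 9), (6, 3), (8, 14), (10, 8), (11, 12), (14, 13), (17, 2), (19, 7), (21, 3)] -> pick v21 -> 3
READ a @v5: history=[(1, 8), (4, 6), (5, 8), (7, 2), (9, 5), (12, 3), (13, 5), (15, 8), (16, 1), (18, 8), (20, 12)] -> pick v5 -> 8
v22: WRITE b=6  (b history now [(2, 0), (3, 9), (6, 3), (8, 14), (10, 8), (11, 12), (14, 13), (17, 2), (19, 7), (21, 3), (22, 6)])
v23: WRITE b=11  (b history now [(2, 0), (3, 9), (6, 3), (8, 14), (10, 8), (11, 12), (14, 13), (17, 2), (19, 7), (21, 3), (22, 6), (23, 11)])
v24: WRITE b=10  (b history now [(2, 0), (3, 9), (6, 3), (8, 14), (10, 8), (11, 12), (14, 13), (17, 2), (19, 7), (21, 3), (22, 6), (23, 11), (24, 10)])
v25: WRITE a=0  (a history now [(1, 8), (4, 6), (5, 8), (7, 2), (9, 5), (12, 3), (13, 5), (15, 8), (16, 1), (18, 8), (20, 12), (25, 0)])
READ a @v10: history=[(1, 8), (4, 6), (5, 8), (7, 2), (9, 5), (12, 3), (13, 5), (15, 8), (16, 1), (18, 8), (20, 12), (25, 0)] -> pick v9 -> 5
v26: WRITE b=2  (b history now [(2, 0), (3, 9), (6, 3), (8, 14), (10, 8), (11, 12), (14, 13), (17, 2), (19, 7), (21, 3), (22, 6), (23, 11), (24, 10), (26, 2)])
v27: WRITE a=5  (a history now [(1, 8), (4, 6), (5, 8), (7, 2), (9, 5), (12, 3), (13, 5), (15, 8), (16, 1), (18, 8), (20, 12), (25, 0), (27, 5)])
v28: WRITE b=15  (b history now [(2, 0), (3, 9), (6, 3), (8, 14), (10, 8), (11, 12), (14, 13), (17, 2), (19, 7), (21, 3), (22, 6), (23, 11), (24, 10), (26, 2), (28, 15)])
v29: WRITE b=13  (b history now [(2, 0), (3, 9), (6, 3), (8, 14), (10, 8), (11, 12), (14, 13), (17, 2), (19, 7), (21, 3), (22, 6), (23, 11), (24, 10), (26, 2), (28, 15), (29, 13)])
Read results in order: ['0', '8', '3', '3', '9', '2', '8', '14', '3', '8', '5']
NONE count = 0

Answer: 0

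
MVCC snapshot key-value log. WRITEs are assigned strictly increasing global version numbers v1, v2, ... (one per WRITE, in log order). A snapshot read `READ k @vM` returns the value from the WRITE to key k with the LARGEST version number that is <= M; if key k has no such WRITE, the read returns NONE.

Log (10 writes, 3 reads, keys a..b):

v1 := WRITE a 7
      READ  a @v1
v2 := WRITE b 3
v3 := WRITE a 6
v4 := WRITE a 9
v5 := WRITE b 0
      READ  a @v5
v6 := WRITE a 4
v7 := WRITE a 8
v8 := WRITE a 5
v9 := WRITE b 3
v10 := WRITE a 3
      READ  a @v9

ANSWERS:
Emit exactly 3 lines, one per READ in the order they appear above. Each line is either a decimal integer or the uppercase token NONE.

Answer: 7
9
5

Derivation:
v1: WRITE a=7  (a history now [(1, 7)])
READ a @v1: history=[(1, 7)] -> pick v1 -> 7
v2: WRITE b=3  (b history now [(2, 3)])
v3: WRITE a=6  (a history now [(1, 7), (3, 6)])
v4: WRITE a=9  (a history now [(1, 7), (3, 6), (4, 9)])
v5: WRITE b=0  (b history now [(2, 3), (5, 0)])
READ a @v5: history=[(1, 7), (3, 6), (4, 9)] -> pick v4 -> 9
v6: WRITE a=4  (a history now [(1, 7), (3, 6), (4, 9), (6, 4)])
v7: WRITE a=8  (a history now [(1, 7), (3, 6), (4, 9), (6, 4), (7, 8)])
v8: WRITE a=5  (a history now [(1, 7), (3, 6), (4, 9), (6, 4), (7, 8), (8, 5)])
v9: WRITE b=3  (b history now [(2, 3), (5, 0), (9, 3)])
v10: WRITE a=3  (a history now [(1, 7), (3, 6), (4, 9), (6, 4), (7, 8), (8, 5), (10, 3)])
READ a @v9: history=[(1, 7), (3, 6), (4, 9), (6, 4), (7, 8), (8, 5), (10, 3)] -> pick v8 -> 5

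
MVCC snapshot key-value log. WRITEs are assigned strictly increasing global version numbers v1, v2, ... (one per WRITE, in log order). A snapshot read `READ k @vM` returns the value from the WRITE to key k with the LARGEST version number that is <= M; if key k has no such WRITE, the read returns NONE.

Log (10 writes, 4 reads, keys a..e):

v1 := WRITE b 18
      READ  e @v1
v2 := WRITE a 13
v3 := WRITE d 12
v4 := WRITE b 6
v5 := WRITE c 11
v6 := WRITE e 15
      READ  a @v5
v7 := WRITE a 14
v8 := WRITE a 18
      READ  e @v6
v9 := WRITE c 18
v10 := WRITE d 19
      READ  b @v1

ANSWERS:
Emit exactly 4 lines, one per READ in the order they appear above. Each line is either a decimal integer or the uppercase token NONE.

Answer: NONE
13
15
18

Derivation:
v1: WRITE b=18  (b history now [(1, 18)])
READ e @v1: history=[] -> no version <= 1 -> NONE
v2: WRITE a=13  (a history now [(2, 13)])
v3: WRITE d=12  (d history now [(3, 12)])
v4: WRITE b=6  (b history now [(1, 18), (4, 6)])
v5: WRITE c=11  (c history now [(5, 11)])
v6: WRITE e=15  (e history now [(6, 15)])
READ a @v5: history=[(2, 13)] -> pick v2 -> 13
v7: WRITE a=14  (a history now [(2, 13), (7, 14)])
v8: WRITE a=18  (a history now [(2, 13), (7, 14), (8, 18)])
READ e @v6: history=[(6, 15)] -> pick v6 -> 15
v9: WRITE c=18  (c history now [(5, 11), (9, 18)])
v10: WRITE d=19  (d history now [(3, 12), (10, 19)])
READ b @v1: history=[(1, 18), (4, 6)] -> pick v1 -> 18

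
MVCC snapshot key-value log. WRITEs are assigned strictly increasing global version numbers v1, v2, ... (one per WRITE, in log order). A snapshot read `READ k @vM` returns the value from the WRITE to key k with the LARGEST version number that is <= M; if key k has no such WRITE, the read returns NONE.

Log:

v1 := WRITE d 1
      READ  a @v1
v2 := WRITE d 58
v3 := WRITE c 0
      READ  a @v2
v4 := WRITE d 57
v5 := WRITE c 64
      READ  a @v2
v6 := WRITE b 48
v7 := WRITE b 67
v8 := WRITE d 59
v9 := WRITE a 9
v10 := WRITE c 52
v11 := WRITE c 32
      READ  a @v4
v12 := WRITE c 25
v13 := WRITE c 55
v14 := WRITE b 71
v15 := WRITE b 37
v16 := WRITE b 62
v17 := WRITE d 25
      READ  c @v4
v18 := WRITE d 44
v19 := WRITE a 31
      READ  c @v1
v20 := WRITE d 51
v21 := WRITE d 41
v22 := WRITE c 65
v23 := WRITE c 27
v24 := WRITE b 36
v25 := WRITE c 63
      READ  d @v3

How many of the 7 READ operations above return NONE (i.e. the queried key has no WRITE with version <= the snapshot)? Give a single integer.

Answer: 5

Derivation:
v1: WRITE d=1  (d history now [(1, 1)])
READ a @v1: history=[] -> no version <= 1 -> NONE
v2: WRITE d=58  (d history now [(1, 1), (2, 58)])
v3: WRITE c=0  (c history now [(3, 0)])
READ a @v2: history=[] -> no version <= 2 -> NONE
v4: WRITE d=57  (d history now [(1, 1), (2, 58), (4, 57)])
v5: WRITE c=64  (c history now [(3, 0), (5, 64)])
READ a @v2: history=[] -> no version <= 2 -> NONE
v6: WRITE b=48  (b history now [(6, 48)])
v7: WRITE b=67  (b history now [(6, 48), (7, 67)])
v8: WRITE d=59  (d history now [(1, 1), (2, 58), (4, 57), (8, 59)])
v9: WRITE a=9  (a history now [(9, 9)])
v10: WRITE c=52  (c history now [(3, 0), (5, 64), (10, 52)])
v11: WRITE c=32  (c history now [(3, 0), (5, 64), (10, 52), (11, 32)])
READ a @v4: history=[(9, 9)] -> no version <= 4 -> NONE
v12: WRITE c=25  (c history now [(3, 0), (5, 64), (10, 52), (11, 32), (12, 25)])
v13: WRITE c=55  (c history now [(3, 0), (5, 64), (10, 52), (11, 32), (12, 25), (13, 55)])
v14: WRITE b=71  (b history now [(6, 48), (7, 67), (14, 71)])
v15: WRITE b=37  (b history now [(6, 48), (7, 67), (14, 71), (15, 37)])
v16: WRITE b=62  (b history now [(6, 48), (7, 67), (14, 71), (15, 37), (16, 62)])
v17: WRITE d=25  (d history now [(1, 1), (2, 58), (4, 57), (8, 59), (17, 25)])
READ c @v4: history=[(3, 0), (5, 64), (10, 52), (11, 32), (12, 25), (13, 55)] -> pick v3 -> 0
v18: WRITE d=44  (d history now [(1, 1), (2, 58), (4, 57), (8, 59), (17, 25), (18, 44)])
v19: WRITE a=31  (a history now [(9, 9), (19, 31)])
READ c @v1: history=[(3, 0), (5, 64), (10, 52), (11, 32), (12, 25), (13, 55)] -> no version <= 1 -> NONE
v20: WRITE d=51  (d history now [(1, 1), (2, 58), (4, 57), (8, 59), (17, 25), (18, 44), (20, 51)])
v21: WRITE d=41  (d history now [(1, 1), (2, 58), (4, 57), (8, 59), (17, 25), (18, 44), (20, 51), (21, 41)])
v22: WRITE c=65  (c history now [(3, 0), (5, 64), (10, 52), (11, 32), (12, 25), (13, 55), (22, 65)])
v23: WRITE c=27  (c history now [(3, 0), (5, 64), (10, 52), (11, 32), (12, 25), (13, 55), (22, 65), (23, 27)])
v24: WRITE b=36  (b history now [(6, 48), (7, 67), (14, 71), (15, 37), (16, 62), (24, 36)])
v25: WRITE c=63  (c history now [(3, 0), (5, 64), (10, 52), (11, 32), (12, 25), (13, 55), (22, 65), (23, 27), (25, 63)])
READ d @v3: history=[(1, 1), (2, 58), (4, 57), (8, 59), (17, 25), (18, 44), (20, 51), (21, 41)] -> pick v2 -> 58
Read results in order: ['NONE', 'NONE', 'NONE', 'NONE', '0', 'NONE', '58']
NONE count = 5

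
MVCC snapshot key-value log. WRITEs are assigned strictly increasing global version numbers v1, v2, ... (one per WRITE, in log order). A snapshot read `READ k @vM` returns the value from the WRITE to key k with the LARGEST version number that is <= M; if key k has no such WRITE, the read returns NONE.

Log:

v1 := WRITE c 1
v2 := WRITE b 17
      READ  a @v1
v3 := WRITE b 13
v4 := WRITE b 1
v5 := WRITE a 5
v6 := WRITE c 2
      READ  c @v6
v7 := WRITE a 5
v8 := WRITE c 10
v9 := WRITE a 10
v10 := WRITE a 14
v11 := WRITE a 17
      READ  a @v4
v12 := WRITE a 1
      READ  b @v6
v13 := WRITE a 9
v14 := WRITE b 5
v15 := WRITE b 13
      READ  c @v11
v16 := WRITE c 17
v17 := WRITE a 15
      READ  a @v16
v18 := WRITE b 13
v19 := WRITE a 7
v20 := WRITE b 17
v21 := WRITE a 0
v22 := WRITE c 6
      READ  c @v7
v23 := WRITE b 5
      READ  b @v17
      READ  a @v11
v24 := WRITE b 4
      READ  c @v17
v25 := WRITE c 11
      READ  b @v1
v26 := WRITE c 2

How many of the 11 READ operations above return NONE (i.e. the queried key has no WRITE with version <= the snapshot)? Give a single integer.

Answer: 3

Derivation:
v1: WRITE c=1  (c history now [(1, 1)])
v2: WRITE b=17  (b history now [(2, 17)])
READ a @v1: history=[] -> no version <= 1 -> NONE
v3: WRITE b=13  (b history now [(2, 17), (3, 13)])
v4: WRITE b=1  (b history now [(2, 17), (3, 13), (4, 1)])
v5: WRITE a=5  (a history now [(5, 5)])
v6: WRITE c=2  (c history now [(1, 1), (6, 2)])
READ c @v6: history=[(1, 1), (6, 2)] -> pick v6 -> 2
v7: WRITE a=5  (a history now [(5, 5), (7, 5)])
v8: WRITE c=10  (c history now [(1, 1), (6, 2), (8, 10)])
v9: WRITE a=10  (a history now [(5, 5), (7, 5), (9, 10)])
v10: WRITE a=14  (a history now [(5, 5), (7, 5), (9, 10), (10, 14)])
v11: WRITE a=17  (a history now [(5, 5), (7, 5), (9, 10), (10, 14), (11, 17)])
READ a @v4: history=[(5, 5), (7, 5), (9, 10), (10, 14), (11, 17)] -> no version <= 4 -> NONE
v12: WRITE a=1  (a history now [(5, 5), (7, 5), (9, 10), (10, 14), (11, 17), (12, 1)])
READ b @v6: history=[(2, 17), (3, 13), (4, 1)] -> pick v4 -> 1
v13: WRITE a=9  (a history now [(5, 5), (7, 5), (9, 10), (10, 14), (11, 17), (12, 1), (13, 9)])
v14: WRITE b=5  (b history now [(2, 17), (3, 13), (4, 1), (14, 5)])
v15: WRITE b=13  (b history now [(2, 17), (3, 13), (4, 1), (14, 5), (15, 13)])
READ c @v11: history=[(1, 1), (6, 2), (8, 10)] -> pick v8 -> 10
v16: WRITE c=17  (c history now [(1, 1), (6, 2), (8, 10), (16, 17)])
v17: WRITE a=15  (a history now [(5, 5), (7, 5), (9, 10), (10, 14), (11, 17), (12, 1), (13, 9), (17, 15)])
READ a @v16: history=[(5, 5), (7, 5), (9, 10), (10, 14), (11, 17), (12, 1), (13, 9), (17, 15)] -> pick v13 -> 9
v18: WRITE b=13  (b history now [(2, 17), (3, 13), (4, 1), (14, 5), (15, 13), (18, 13)])
v19: WRITE a=7  (a history now [(5, 5), (7, 5), (9, 10), (10, 14), (11, 17), (12, 1), (13, 9), (17, 15), (19, 7)])
v20: WRITE b=17  (b history now [(2, 17), (3, 13), (4, 1), (14, 5), (15, 13), (18, 13), (20, 17)])
v21: WRITE a=0  (a history now [(5, 5), (7, 5), (9, 10), (10, 14), (11, 17), (12, 1), (13, 9), (17, 15), (19, 7), (21, 0)])
v22: WRITE c=6  (c history now [(1, 1), (6, 2), (8, 10), (16, 17), (22, 6)])
READ c @v7: history=[(1, 1), (6, 2), (8, 10), (16, 17), (22, 6)] -> pick v6 -> 2
v23: WRITE b=5  (b history now [(2, 17), (3, 13), (4, 1), (14, 5), (15, 13), (18, 13), (20, 17), (23, 5)])
READ b @v17: history=[(2, 17), (3, 13), (4, 1), (14, 5), (15, 13), (18, 13), (20, 17), (23, 5)] -> pick v15 -> 13
READ a @v11: history=[(5, 5), (7, 5), (9, 10), (10, 14), (11, 17), (12, 1), (13, 9), (17, 15), (19, 7), (21, 0)] -> pick v11 -> 17
v24: WRITE b=4  (b history now [(2, 17), (3, 13), (4, 1), (14, 5), (15, 13), (18, 13), (20, 17), (23, 5), (24, 4)])
READ c @v17: history=[(1, 1), (6, 2), (8, 10), (16, 17), (22, 6)] -> pick v16 -> 17
v25: WRITE c=11  (c history now [(1, 1), (6, 2), (8, 10), (16, 17), (22, 6), (25, 11)])
READ b @v1: history=[(2, 17), (3, 13), (4, 1), (14, 5), (15, 13), (18, 13), (20, 17), (23, 5), (24, 4)] -> no version <= 1 -> NONE
v26: WRITE c=2  (c history now [(1, 1), (6, 2), (8, 10), (16, 17), (22, 6), (25, 11), (26, 2)])
Read results in order: ['NONE', '2', 'NONE', '1', '10', '9', '2', '13', '17', '17', 'NONE']
NONE count = 3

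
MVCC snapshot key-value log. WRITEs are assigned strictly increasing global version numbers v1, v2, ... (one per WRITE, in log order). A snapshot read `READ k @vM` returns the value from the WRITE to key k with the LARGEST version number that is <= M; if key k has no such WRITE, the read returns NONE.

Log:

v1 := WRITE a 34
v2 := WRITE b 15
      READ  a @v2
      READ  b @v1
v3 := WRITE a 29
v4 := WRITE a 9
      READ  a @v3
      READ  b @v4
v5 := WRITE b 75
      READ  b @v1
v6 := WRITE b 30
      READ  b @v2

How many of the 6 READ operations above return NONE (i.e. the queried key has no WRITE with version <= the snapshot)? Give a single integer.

v1: WRITE a=34  (a history now [(1, 34)])
v2: WRITE b=15  (b history now [(2, 15)])
READ a @v2: history=[(1, 34)] -> pick v1 -> 34
READ b @v1: history=[(2, 15)] -> no version <= 1 -> NONE
v3: WRITE a=29  (a history now [(1, 34), (3, 29)])
v4: WRITE a=9  (a history now [(1, 34), (3, 29), (4, 9)])
READ a @v3: history=[(1, 34), (3, 29), (4, 9)] -> pick v3 -> 29
READ b @v4: history=[(2, 15)] -> pick v2 -> 15
v5: WRITE b=75  (b history now [(2, 15), (5, 75)])
READ b @v1: history=[(2, 15), (5, 75)] -> no version <= 1 -> NONE
v6: WRITE b=30  (b history now [(2, 15), (5, 75), (6, 30)])
READ b @v2: history=[(2, 15), (5, 75), (6, 30)] -> pick v2 -> 15
Read results in order: ['34', 'NONE', '29', '15', 'NONE', '15']
NONE count = 2

Answer: 2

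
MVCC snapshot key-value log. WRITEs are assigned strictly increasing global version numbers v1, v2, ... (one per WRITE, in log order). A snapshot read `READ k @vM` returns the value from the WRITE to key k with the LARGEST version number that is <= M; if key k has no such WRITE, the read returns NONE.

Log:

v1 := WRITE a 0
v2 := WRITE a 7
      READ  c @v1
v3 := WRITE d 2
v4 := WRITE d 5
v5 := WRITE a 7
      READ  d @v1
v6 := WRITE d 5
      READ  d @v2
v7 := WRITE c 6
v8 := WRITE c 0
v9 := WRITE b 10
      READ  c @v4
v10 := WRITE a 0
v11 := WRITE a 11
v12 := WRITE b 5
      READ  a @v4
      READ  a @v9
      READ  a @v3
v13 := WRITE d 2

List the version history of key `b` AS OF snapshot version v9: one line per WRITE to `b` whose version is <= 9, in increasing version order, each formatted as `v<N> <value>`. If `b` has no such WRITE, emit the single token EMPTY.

Scan writes for key=b with version <= 9:
  v1 WRITE a 0 -> skip
  v2 WRITE a 7 -> skip
  v3 WRITE d 2 -> skip
  v4 WRITE d 5 -> skip
  v5 WRITE a 7 -> skip
  v6 WRITE d 5 -> skip
  v7 WRITE c 6 -> skip
  v8 WRITE c 0 -> skip
  v9 WRITE b 10 -> keep
  v10 WRITE a 0 -> skip
  v11 WRITE a 11 -> skip
  v12 WRITE b 5 -> drop (> snap)
  v13 WRITE d 2 -> skip
Collected: [(9, 10)]

Answer: v9 10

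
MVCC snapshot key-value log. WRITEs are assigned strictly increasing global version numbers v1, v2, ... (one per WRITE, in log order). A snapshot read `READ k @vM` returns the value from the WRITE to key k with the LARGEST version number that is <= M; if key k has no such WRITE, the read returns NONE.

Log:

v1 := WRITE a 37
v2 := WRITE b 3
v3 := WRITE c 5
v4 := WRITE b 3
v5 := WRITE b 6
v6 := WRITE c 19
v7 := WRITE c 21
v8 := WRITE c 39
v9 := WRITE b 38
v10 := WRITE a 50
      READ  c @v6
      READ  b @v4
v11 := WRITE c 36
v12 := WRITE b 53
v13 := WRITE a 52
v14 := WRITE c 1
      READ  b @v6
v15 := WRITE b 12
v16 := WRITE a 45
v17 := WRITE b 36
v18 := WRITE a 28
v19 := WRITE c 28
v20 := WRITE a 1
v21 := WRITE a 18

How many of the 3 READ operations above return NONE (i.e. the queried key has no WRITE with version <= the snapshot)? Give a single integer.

v1: WRITE a=37  (a history now [(1, 37)])
v2: WRITE b=3  (b history now [(2, 3)])
v3: WRITE c=5  (c history now [(3, 5)])
v4: WRITE b=3  (b history now [(2, 3), (4, 3)])
v5: WRITE b=6  (b history now [(2, 3), (4, 3), (5, 6)])
v6: WRITE c=19  (c history now [(3, 5), (6, 19)])
v7: WRITE c=21  (c history now [(3, 5), (6, 19), (7, 21)])
v8: WRITE c=39  (c history now [(3, 5), (6, 19), (7, 21), (8, 39)])
v9: WRITE b=38  (b history now [(2, 3), (4, 3), (5, 6), (9, 38)])
v10: WRITE a=50  (a history now [(1, 37), (10, 50)])
READ c @v6: history=[(3, 5), (6, 19), (7, 21), (8, 39)] -> pick v6 -> 19
READ b @v4: history=[(2, 3), (4, 3), (5, 6), (9, 38)] -> pick v4 -> 3
v11: WRITE c=36  (c history now [(3, 5), (6, 19), (7, 21), (8, 39), (11, 36)])
v12: WRITE b=53  (b history now [(2, 3), (4, 3), (5, 6), (9, 38), (12, 53)])
v13: WRITE a=52  (a history now [(1, 37), (10, 50), (13, 52)])
v14: WRITE c=1  (c history now [(3, 5), (6, 19), (7, 21), (8, 39), (11, 36), (14, 1)])
READ b @v6: history=[(2, 3), (4, 3), (5, 6), (9, 38), (12, 53)] -> pick v5 -> 6
v15: WRITE b=12  (b history now [(2, 3), (4, 3), (5, 6), (9, 38), (12, 53), (15, 12)])
v16: WRITE a=45  (a history now [(1, 37), (10, 50), (13, 52), (16, 45)])
v17: WRITE b=36  (b history now [(2, 3), (4, 3), (5, 6), (9, 38), (12, 53), (15, 12), (17, 36)])
v18: WRITE a=28  (a history now [(1, 37), (10, 50), (13, 52), (16, 45), (18, 28)])
v19: WRITE c=28  (c history now [(3, 5), (6, 19), (7, 21), (8, 39), (11, 36), (14, 1), (19, 28)])
v20: WRITE a=1  (a history now [(1, 37), (10, 50), (13, 52), (16, 45), (18, 28), (20, 1)])
v21: WRITE a=18  (a history now [(1, 37), (10, 50), (13, 52), (16, 45), (18, 28), (20, 1), (21, 18)])
Read results in order: ['19', '3', '6']
NONE count = 0

Answer: 0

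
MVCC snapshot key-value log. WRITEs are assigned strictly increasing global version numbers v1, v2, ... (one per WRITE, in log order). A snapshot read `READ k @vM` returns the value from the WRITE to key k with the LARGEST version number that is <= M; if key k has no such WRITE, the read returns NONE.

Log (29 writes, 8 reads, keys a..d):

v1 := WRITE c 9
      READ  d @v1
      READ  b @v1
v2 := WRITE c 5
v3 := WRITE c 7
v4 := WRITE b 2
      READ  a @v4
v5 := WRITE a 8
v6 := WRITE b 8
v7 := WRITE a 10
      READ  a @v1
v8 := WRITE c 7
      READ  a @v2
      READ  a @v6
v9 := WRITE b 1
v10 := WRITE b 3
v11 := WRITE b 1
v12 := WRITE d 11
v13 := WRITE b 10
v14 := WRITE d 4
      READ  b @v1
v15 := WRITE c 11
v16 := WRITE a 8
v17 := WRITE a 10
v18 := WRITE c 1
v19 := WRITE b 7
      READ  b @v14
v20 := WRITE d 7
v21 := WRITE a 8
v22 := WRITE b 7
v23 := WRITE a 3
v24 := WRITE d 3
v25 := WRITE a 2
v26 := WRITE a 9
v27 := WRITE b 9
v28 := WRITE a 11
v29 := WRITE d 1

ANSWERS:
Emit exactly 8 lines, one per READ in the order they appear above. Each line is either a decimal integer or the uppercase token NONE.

v1: WRITE c=9  (c history now [(1, 9)])
READ d @v1: history=[] -> no version <= 1 -> NONE
READ b @v1: history=[] -> no version <= 1 -> NONE
v2: WRITE c=5  (c history now [(1, 9), (2, 5)])
v3: WRITE c=7  (c history now [(1, 9), (2, 5), (3, 7)])
v4: WRITE b=2  (b history now [(4, 2)])
READ a @v4: history=[] -> no version <= 4 -> NONE
v5: WRITE a=8  (a history now [(5, 8)])
v6: WRITE b=8  (b history now [(4, 2), (6, 8)])
v7: WRITE a=10  (a history now [(5, 8), (7, 10)])
READ a @v1: history=[(5, 8), (7, 10)] -> no version <= 1 -> NONE
v8: WRITE c=7  (c history now [(1, 9), (2, 5), (3, 7), (8, 7)])
READ a @v2: history=[(5, 8), (7, 10)] -> no version <= 2 -> NONE
READ a @v6: history=[(5, 8), (7, 10)] -> pick v5 -> 8
v9: WRITE b=1  (b history now [(4, 2), (6, 8), (9, 1)])
v10: WRITE b=3  (b history now [(4, 2), (6, 8), (9, 1), (10, 3)])
v11: WRITE b=1  (b history now [(4, 2), (6, 8), (9, 1), (10, 3), (11, 1)])
v12: WRITE d=11  (d history now [(12, 11)])
v13: WRITE b=10  (b history now [(4, 2), (6, 8), (9, 1), (10, 3), (11, 1), (13, 10)])
v14: WRITE d=4  (d history now [(12, 11), (14, 4)])
READ b @v1: history=[(4, 2), (6, 8), (9, 1), (10, 3), (11, 1), (13, 10)] -> no version <= 1 -> NONE
v15: WRITE c=11  (c history now [(1, 9), (2, 5), (3, 7), (8, 7), (15, 11)])
v16: WRITE a=8  (a history now [(5, 8), (7, 10), (16, 8)])
v17: WRITE a=10  (a history now [(5, 8), (7, 10), (16, 8), (17, 10)])
v18: WRITE c=1  (c history now [(1, 9), (2, 5), (3, 7), (8, 7), (15, 11), (18, 1)])
v19: WRITE b=7  (b history now [(4, 2), (6, 8), (9, 1), (10, 3), (11, 1), (13, 10), (19, 7)])
READ b @v14: history=[(4, 2), (6, 8), (9, 1), (10, 3), (11, 1), (13, 10), (19, 7)] -> pick v13 -> 10
v20: WRITE d=7  (d history now [(12, 11), (14, 4), (20, 7)])
v21: WRITE a=8  (a history now [(5, 8), (7, 10), (16, 8), (17, 10), (21, 8)])
v22: WRITE b=7  (b history now [(4, 2), (6, 8), (9, 1), (10, 3), (11, 1), (13, 10), (19, 7), (22, 7)])
v23: WRITE a=3  (a history now [(5, 8), (7, 10), (16, 8), (17, 10), (21, 8), (23, 3)])
v24: WRITE d=3  (d history now [(12, 11), (14, 4), (20, 7), (24, 3)])
v25: WRITE a=2  (a history now [(5, 8), (7, 10), (16, 8), (17, 10), (21, 8), (23, 3), (25, 2)])
v26: WRITE a=9  (a history now [(5, 8), (7, 10), (16, 8), (17, 10), (21, 8), (23, 3), (25, 2), (26, 9)])
v27: WRITE b=9  (b history now [(4, 2), (6, 8), (9, 1), (10, 3), (11, 1), (13, 10), (19, 7), (22, 7), (27, 9)])
v28: WRITE a=11  (a history now [(5, 8), (7, 10), (16, 8), (17, 10), (21, 8), (23, 3), (25, 2), (26, 9), (28, 11)])
v29: WRITE d=1  (d history now [(12, 11), (14, 4), (20, 7), (24, 3), (29, 1)])

Answer: NONE
NONE
NONE
NONE
NONE
8
NONE
10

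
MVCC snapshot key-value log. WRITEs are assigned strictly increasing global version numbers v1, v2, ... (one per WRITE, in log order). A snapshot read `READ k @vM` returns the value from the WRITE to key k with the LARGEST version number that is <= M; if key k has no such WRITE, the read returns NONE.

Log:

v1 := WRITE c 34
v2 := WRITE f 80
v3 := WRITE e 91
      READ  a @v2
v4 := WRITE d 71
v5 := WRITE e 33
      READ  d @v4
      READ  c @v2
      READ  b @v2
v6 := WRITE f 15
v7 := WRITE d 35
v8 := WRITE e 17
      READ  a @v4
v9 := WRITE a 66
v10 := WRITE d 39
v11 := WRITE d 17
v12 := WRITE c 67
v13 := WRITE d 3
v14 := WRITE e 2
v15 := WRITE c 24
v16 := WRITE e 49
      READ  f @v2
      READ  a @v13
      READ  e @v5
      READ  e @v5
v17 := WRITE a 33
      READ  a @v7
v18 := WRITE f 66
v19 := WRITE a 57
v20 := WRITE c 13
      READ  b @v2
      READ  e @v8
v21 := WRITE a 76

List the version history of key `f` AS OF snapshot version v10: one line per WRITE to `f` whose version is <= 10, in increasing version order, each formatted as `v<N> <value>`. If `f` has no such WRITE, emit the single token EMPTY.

Scan writes for key=f with version <= 10:
  v1 WRITE c 34 -> skip
  v2 WRITE f 80 -> keep
  v3 WRITE e 91 -> skip
  v4 WRITE d 71 -> skip
  v5 WRITE e 33 -> skip
  v6 WRITE f 15 -> keep
  v7 WRITE d 35 -> skip
  v8 WRITE e 17 -> skip
  v9 WRITE a 66 -> skip
  v10 WRITE d 39 -> skip
  v11 WRITE d 17 -> skip
  v12 WRITE c 67 -> skip
  v13 WRITE d 3 -> skip
  v14 WRITE e 2 -> skip
  v15 WRITE c 24 -> skip
  v16 WRITE e 49 -> skip
  v17 WRITE a 33 -> skip
  v18 WRITE f 66 -> drop (> snap)
  v19 WRITE a 57 -> skip
  v20 WRITE c 13 -> skip
  v21 WRITE a 76 -> skip
Collected: [(2, 80), (6, 15)]

Answer: v2 80
v6 15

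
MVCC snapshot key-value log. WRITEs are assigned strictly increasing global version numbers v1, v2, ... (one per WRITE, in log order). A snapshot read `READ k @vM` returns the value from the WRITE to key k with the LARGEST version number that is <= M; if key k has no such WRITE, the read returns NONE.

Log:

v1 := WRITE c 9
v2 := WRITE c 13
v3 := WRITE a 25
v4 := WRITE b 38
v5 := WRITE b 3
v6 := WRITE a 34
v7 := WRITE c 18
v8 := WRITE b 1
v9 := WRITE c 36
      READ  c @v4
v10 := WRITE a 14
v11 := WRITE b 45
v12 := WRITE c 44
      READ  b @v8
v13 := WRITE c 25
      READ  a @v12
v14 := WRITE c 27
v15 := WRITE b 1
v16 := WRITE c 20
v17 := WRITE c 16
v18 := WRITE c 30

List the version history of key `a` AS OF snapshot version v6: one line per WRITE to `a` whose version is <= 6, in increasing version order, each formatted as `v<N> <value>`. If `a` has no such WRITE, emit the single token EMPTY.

Answer: v3 25
v6 34

Derivation:
Scan writes for key=a with version <= 6:
  v1 WRITE c 9 -> skip
  v2 WRITE c 13 -> skip
  v3 WRITE a 25 -> keep
  v4 WRITE b 38 -> skip
  v5 WRITE b 3 -> skip
  v6 WRITE a 34 -> keep
  v7 WRITE c 18 -> skip
  v8 WRITE b 1 -> skip
  v9 WRITE c 36 -> skip
  v10 WRITE a 14 -> drop (> snap)
  v11 WRITE b 45 -> skip
  v12 WRITE c 44 -> skip
  v13 WRITE c 25 -> skip
  v14 WRITE c 27 -> skip
  v15 WRITE b 1 -> skip
  v16 WRITE c 20 -> skip
  v17 WRITE c 16 -> skip
  v18 WRITE c 30 -> skip
Collected: [(3, 25), (6, 34)]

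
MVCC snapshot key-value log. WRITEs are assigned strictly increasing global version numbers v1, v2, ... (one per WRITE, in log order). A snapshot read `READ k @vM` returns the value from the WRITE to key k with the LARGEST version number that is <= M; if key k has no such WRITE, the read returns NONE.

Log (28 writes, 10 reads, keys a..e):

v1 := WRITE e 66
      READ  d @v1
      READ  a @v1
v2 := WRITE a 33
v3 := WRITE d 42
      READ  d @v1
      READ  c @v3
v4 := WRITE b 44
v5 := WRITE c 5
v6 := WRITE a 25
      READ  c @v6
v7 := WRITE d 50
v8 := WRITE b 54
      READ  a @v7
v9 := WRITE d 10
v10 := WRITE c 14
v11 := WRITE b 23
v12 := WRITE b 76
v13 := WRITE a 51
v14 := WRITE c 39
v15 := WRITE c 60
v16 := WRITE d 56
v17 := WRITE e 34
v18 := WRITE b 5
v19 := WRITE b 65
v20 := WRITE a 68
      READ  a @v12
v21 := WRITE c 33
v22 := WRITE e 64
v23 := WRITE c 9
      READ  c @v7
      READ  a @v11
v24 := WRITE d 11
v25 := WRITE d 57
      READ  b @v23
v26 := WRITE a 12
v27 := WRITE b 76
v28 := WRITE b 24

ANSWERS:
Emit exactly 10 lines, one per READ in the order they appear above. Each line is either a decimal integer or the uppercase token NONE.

Answer: NONE
NONE
NONE
NONE
5
25
25
5
25
65

Derivation:
v1: WRITE e=66  (e history now [(1, 66)])
READ d @v1: history=[] -> no version <= 1 -> NONE
READ a @v1: history=[] -> no version <= 1 -> NONE
v2: WRITE a=33  (a history now [(2, 33)])
v3: WRITE d=42  (d history now [(3, 42)])
READ d @v1: history=[(3, 42)] -> no version <= 1 -> NONE
READ c @v3: history=[] -> no version <= 3 -> NONE
v4: WRITE b=44  (b history now [(4, 44)])
v5: WRITE c=5  (c history now [(5, 5)])
v6: WRITE a=25  (a history now [(2, 33), (6, 25)])
READ c @v6: history=[(5, 5)] -> pick v5 -> 5
v7: WRITE d=50  (d history now [(3, 42), (7, 50)])
v8: WRITE b=54  (b history now [(4, 44), (8, 54)])
READ a @v7: history=[(2, 33), (6, 25)] -> pick v6 -> 25
v9: WRITE d=10  (d history now [(3, 42), (7, 50), (9, 10)])
v10: WRITE c=14  (c history now [(5, 5), (10, 14)])
v11: WRITE b=23  (b history now [(4, 44), (8, 54), (11, 23)])
v12: WRITE b=76  (b history now [(4, 44), (8, 54), (11, 23), (12, 76)])
v13: WRITE a=51  (a history now [(2, 33), (6, 25), (13, 51)])
v14: WRITE c=39  (c history now [(5, 5), (10, 14), (14, 39)])
v15: WRITE c=60  (c history now [(5, 5), (10, 14), (14, 39), (15, 60)])
v16: WRITE d=56  (d history now [(3, 42), (7, 50), (9, 10), (16, 56)])
v17: WRITE e=34  (e history now [(1, 66), (17, 34)])
v18: WRITE b=5  (b history now [(4, 44), (8, 54), (11, 23), (12, 76), (18, 5)])
v19: WRITE b=65  (b history now [(4, 44), (8, 54), (11, 23), (12, 76), (18, 5), (19, 65)])
v20: WRITE a=68  (a history now [(2, 33), (6, 25), (13, 51), (20, 68)])
READ a @v12: history=[(2, 33), (6, 25), (13, 51), (20, 68)] -> pick v6 -> 25
v21: WRITE c=33  (c history now [(5, 5), (10, 14), (14, 39), (15, 60), (21, 33)])
v22: WRITE e=64  (e history now [(1, 66), (17, 34), (22, 64)])
v23: WRITE c=9  (c history now [(5, 5), (10, 14), (14, 39), (15, 60), (21, 33), (23, 9)])
READ c @v7: history=[(5, 5), (10, 14), (14, 39), (15, 60), (21, 33), (23, 9)] -> pick v5 -> 5
READ a @v11: history=[(2, 33), (6, 25), (13, 51), (20, 68)] -> pick v6 -> 25
v24: WRITE d=11  (d history now [(3, 42), (7, 50), (9, 10), (16, 56), (24, 11)])
v25: WRITE d=57  (d history now [(3, 42), (7, 50), (9, 10), (16, 56), (24, 11), (25, 57)])
READ b @v23: history=[(4, 44), (8, 54), (11, 23), (12, 76), (18, 5), (19, 65)] -> pick v19 -> 65
v26: WRITE a=12  (a history now [(2, 33), (6, 25), (13, 51), (20, 68), (26, 12)])
v27: WRITE b=76  (b history now [(4, 44), (8, 54), (11, 23), (12, 76), (18, 5), (19, 65), (27, 76)])
v28: WRITE b=24  (b history now [(4, 44), (8, 54), (11, 23), (12, 76), (18, 5), (19, 65), (27, 76), (28, 24)])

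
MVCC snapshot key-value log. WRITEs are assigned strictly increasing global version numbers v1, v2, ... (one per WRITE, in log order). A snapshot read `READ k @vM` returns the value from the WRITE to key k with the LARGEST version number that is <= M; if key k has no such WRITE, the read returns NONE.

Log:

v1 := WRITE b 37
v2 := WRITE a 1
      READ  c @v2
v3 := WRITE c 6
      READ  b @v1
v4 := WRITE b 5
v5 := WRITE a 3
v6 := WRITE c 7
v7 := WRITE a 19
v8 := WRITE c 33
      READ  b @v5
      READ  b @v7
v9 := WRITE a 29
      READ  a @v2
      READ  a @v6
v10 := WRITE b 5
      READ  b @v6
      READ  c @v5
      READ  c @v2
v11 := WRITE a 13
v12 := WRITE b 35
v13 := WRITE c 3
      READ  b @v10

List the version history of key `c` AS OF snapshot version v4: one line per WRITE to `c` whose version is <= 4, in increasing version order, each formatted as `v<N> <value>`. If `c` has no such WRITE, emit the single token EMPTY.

Answer: v3 6

Derivation:
Scan writes for key=c with version <= 4:
  v1 WRITE b 37 -> skip
  v2 WRITE a 1 -> skip
  v3 WRITE c 6 -> keep
  v4 WRITE b 5 -> skip
  v5 WRITE a 3 -> skip
  v6 WRITE c 7 -> drop (> snap)
  v7 WRITE a 19 -> skip
  v8 WRITE c 33 -> drop (> snap)
  v9 WRITE a 29 -> skip
  v10 WRITE b 5 -> skip
  v11 WRITE a 13 -> skip
  v12 WRITE b 35 -> skip
  v13 WRITE c 3 -> drop (> snap)
Collected: [(3, 6)]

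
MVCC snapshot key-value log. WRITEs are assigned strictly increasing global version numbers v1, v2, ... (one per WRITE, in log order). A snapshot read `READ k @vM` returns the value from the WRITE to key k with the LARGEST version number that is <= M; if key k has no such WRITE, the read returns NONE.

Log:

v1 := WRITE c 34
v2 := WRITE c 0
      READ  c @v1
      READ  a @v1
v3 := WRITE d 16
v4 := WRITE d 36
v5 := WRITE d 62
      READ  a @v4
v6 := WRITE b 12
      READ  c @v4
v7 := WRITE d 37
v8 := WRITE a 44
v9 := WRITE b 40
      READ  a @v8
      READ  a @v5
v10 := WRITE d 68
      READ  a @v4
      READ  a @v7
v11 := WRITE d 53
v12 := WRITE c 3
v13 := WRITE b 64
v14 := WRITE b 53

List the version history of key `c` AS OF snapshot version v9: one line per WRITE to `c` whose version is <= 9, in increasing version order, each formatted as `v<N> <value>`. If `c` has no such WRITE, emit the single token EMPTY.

Scan writes for key=c with version <= 9:
  v1 WRITE c 34 -> keep
  v2 WRITE c 0 -> keep
  v3 WRITE d 16 -> skip
  v4 WRITE d 36 -> skip
  v5 WRITE d 62 -> skip
  v6 WRITE b 12 -> skip
  v7 WRITE d 37 -> skip
  v8 WRITE a 44 -> skip
  v9 WRITE b 40 -> skip
  v10 WRITE d 68 -> skip
  v11 WRITE d 53 -> skip
  v12 WRITE c 3 -> drop (> snap)
  v13 WRITE b 64 -> skip
  v14 WRITE b 53 -> skip
Collected: [(1, 34), (2, 0)]

Answer: v1 34
v2 0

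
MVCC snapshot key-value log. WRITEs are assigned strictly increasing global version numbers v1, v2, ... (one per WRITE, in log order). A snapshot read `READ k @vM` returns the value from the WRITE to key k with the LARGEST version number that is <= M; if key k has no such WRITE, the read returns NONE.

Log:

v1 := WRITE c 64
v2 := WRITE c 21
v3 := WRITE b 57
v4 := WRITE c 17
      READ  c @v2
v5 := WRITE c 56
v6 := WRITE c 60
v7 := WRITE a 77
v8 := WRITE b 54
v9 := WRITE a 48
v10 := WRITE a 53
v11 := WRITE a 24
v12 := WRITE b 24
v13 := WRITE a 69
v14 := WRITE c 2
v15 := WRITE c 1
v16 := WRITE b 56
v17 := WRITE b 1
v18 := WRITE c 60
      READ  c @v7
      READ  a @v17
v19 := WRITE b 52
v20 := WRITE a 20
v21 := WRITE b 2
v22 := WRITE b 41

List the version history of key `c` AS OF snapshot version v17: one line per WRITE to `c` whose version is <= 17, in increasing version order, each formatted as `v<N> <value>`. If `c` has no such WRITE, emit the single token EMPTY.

Scan writes for key=c with version <= 17:
  v1 WRITE c 64 -> keep
  v2 WRITE c 21 -> keep
  v3 WRITE b 57 -> skip
  v4 WRITE c 17 -> keep
  v5 WRITE c 56 -> keep
  v6 WRITE c 60 -> keep
  v7 WRITE a 77 -> skip
  v8 WRITE b 54 -> skip
  v9 WRITE a 48 -> skip
  v10 WRITE a 53 -> skip
  v11 WRITE a 24 -> skip
  v12 WRITE b 24 -> skip
  v13 WRITE a 69 -> skip
  v14 WRITE c 2 -> keep
  v15 WRITE c 1 -> keep
  v16 WRITE b 56 -> skip
  v17 WRITE b 1 -> skip
  v18 WRITE c 60 -> drop (> snap)
  v19 WRITE b 52 -> skip
  v20 WRITE a 20 -> skip
  v21 WRITE b 2 -> skip
  v22 WRITE b 41 -> skip
Collected: [(1, 64), (2, 21), (4, 17), (5, 56), (6, 60), (14, 2), (15, 1)]

Answer: v1 64
v2 21
v4 17
v5 56
v6 60
v14 2
v15 1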